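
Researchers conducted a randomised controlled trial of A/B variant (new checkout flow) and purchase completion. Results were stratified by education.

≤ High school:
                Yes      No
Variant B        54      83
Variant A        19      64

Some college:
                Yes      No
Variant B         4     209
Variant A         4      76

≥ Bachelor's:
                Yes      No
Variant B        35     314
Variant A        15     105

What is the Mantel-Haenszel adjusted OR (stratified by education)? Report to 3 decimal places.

OR_MH = Σ(aᵢdᵢ/nᵢ) / Σ(bᵢcᵢ/nᵢ), where nᵢ is the stratum total.
Stratum 1 (≤ High school): n = 220; a·d/n = 54·64/220 = 15.7091; b·c/n = 83·19/220 = 7.1682
Stratum 2 (Some college): n = 293; a·d/n = 4·76/293 = 1.0375; b·c/n = 209·4/293 = 2.8532
Stratum 3 (≥ Bachelor's): n = 469; a·d/n = 35·105/469 = 7.8358; b·c/n = 314·15/469 = 10.0426
OR_MH = (15.7091 + 1.0375 + 7.8358) / (7.1682 + 2.8532 + 10.0426) = 24.5825 / 20.0641 = 1.22520

1.225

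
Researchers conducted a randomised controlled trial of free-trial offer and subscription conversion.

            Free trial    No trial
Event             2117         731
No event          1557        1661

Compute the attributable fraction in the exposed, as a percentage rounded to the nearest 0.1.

47.0

Reading the table with exposure as columns: a = 2117 (Free trial, case), b = 1557 (Free trial, non-case), c = 731 (No trial, case), d = 1661.
Risk in exposed = 2117/3674 = 0.57621; risk in unexposed = 731/2392 = 0.30560.
RR = 0.57621/0.30560 = 1.88550
AR% = (RR − 1)/RR × 100 = (1.88550 − 1)/1.88550 × 100 = 46.9635%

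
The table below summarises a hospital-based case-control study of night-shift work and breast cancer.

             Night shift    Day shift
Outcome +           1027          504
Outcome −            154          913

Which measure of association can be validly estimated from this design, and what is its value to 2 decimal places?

12.08

Reading the table with exposure as columns: a = 1027 (Night shift, case), b = 154 (Night shift, non-case), c = 504 (Day shift, case), d = 913.
This is a hospital-based case-control study: participants were sampled on outcome status, so risks in the source population cannot be estimated directly — relative risk is not valid here. The odds ratio is the appropriate measure.
OR = (a·d)/(b·c) = (1027 × 913) / (154 × 504) = 937651 / 77616 = 12.08064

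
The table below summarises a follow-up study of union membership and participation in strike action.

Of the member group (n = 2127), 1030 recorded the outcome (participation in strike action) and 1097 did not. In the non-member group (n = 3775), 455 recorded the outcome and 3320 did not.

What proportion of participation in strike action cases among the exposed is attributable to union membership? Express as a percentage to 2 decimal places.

75.11

From the description: a = 1030, b = 1097, c = 455, d = 3320.
Risk in exposed = 1030/2127 = 0.48425; risk in unexposed = 455/3775 = 0.12053.
RR = 0.48425/0.12053 = 4.01768
AR% = (RR − 1)/RR × 100 = (4.01768 − 1)/4.01768 × 100 = 75.1100%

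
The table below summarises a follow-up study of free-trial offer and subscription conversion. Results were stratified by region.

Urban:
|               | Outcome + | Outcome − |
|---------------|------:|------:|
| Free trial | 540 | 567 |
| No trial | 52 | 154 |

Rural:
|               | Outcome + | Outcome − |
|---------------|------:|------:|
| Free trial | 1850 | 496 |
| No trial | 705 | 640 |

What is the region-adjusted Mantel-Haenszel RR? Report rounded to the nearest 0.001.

1.543

RR_MH = Σ(aᵢ·n₀ᵢ/nᵢ) / Σ(cᵢ·n₁ᵢ/nᵢ), with n₁ᵢ = aᵢ+bᵢ (exposed), n₀ᵢ = cᵢ+dᵢ (unexposed), nᵢ = n₁ᵢ+n₀ᵢ.
Stratum 1 (Urban): n₁ = 1107, n₀ = 206, n = 1313; a·n₀/n = 540·206/1313 = 84.7220; c·n₁/n = 52·1107/1313 = 43.8416
Stratum 2 (Rural): n₁ = 2346, n₀ = 1345, n = 3691; a·n₀/n = 1850·1345/3691 = 674.1398; c·n₁/n = 705·2346/3691 = 448.0981
RR_MH = (84.7220 + 674.1398) / (43.8416 + 448.0981) = 758.8618 / 491.9397 = 1.54259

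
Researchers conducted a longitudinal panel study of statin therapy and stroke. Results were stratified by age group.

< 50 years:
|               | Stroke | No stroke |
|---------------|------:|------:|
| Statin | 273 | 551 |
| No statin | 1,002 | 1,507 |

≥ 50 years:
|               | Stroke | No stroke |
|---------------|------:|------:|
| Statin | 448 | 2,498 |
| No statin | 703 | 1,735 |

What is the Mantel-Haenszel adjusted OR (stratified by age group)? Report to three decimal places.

0.545

OR_MH = Σ(aᵢdᵢ/nᵢ) / Σ(bᵢcᵢ/nᵢ), where nᵢ is the stratum total.
Stratum 1 (< 50 years): n = 3333; a·d/n = 273·1507/3333 = 123.4356; b·c/n = 551·1002/3333 = 165.6472
Stratum 2 (≥ 50 years): n = 5384; a·d/n = 448·1735/5384 = 144.3685; b·c/n = 2498·703/5384 = 326.1690
OR_MH = (123.4356 + 144.3685) / (165.6472 + 326.1690) = 267.8041 / 491.8162 = 0.54452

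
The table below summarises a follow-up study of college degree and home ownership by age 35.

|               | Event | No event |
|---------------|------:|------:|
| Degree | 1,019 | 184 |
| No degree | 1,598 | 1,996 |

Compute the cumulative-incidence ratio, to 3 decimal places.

1.905

Cells: a = 1019, b = 184, c = 1598, d = 1996.
Risk in exposed = 1019/1203 = 0.84705; risk in unexposed = 1598/3594 = 0.44463.
RR = 0.84705 / 0.44463 = 1.90507
The risk among the exposed is 1.91 times that among the unexposed.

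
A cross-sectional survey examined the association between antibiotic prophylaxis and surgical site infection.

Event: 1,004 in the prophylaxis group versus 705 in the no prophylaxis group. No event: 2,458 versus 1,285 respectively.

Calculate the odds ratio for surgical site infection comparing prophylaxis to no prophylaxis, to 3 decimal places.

From the description: a = 1004, b = 2458, c = 705, d = 1285.
OR = (a·d)/(b·c) = (1004 × 1285) / (2458 × 705) = 1290140 / 1732890 = 0.74450
Exposure is associated with lower odds of surgical site infection (OR = 0.74 < 1).

0.745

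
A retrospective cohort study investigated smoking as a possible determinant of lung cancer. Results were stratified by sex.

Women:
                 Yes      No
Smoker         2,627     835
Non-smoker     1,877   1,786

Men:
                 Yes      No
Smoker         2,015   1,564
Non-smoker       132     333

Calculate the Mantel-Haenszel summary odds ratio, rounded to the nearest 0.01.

3.04

OR_MH = Σ(aᵢdᵢ/nᵢ) / Σ(bᵢcᵢ/nᵢ), where nᵢ is the stratum total.
Stratum 1 (Women): n = 7125; a·d/n = 2627·1786/7125 = 658.5013; b·c/n = 835·1877/7125 = 219.9712
Stratum 2 (Men): n = 4044; a·d/n = 2015·333/4044 = 165.9236; b·c/n = 1564·132/4044 = 51.0504
OR_MH = (658.5013 + 165.9236) / (219.9712 + 51.0504) = 824.4249 / 271.0217 = 3.04192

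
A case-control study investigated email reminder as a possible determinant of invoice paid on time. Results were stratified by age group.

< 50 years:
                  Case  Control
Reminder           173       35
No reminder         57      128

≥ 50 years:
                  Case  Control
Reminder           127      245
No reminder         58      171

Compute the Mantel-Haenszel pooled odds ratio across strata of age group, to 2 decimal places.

OR_MH = Σ(aᵢdᵢ/nᵢ) / Σ(bᵢcᵢ/nᵢ), where nᵢ is the stratum total.
Stratum 1 (< 50 years): n = 393; a·d/n = 173·128/393 = 56.3461; b·c/n = 35·57/393 = 5.0763
Stratum 2 (≥ 50 years): n = 601; a·d/n = 127·171/601 = 36.1348; b·c/n = 245·58/601 = 23.6439
OR_MH = (56.3461 + 36.1348) / (5.0763 + 23.6439) = 92.4808 / 28.7203 = 3.22006

3.22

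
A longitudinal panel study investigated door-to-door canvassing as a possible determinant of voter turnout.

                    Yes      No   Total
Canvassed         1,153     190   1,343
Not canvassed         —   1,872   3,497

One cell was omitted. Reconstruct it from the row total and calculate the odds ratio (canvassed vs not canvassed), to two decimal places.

The missing cell is in the unexposed row: 3497 − 1872 = 1625.
So a = 1153, b = 190, c = 1625, d = 1872.
OR = (a·d)/(b·c) = (1153 × 1872) / (190 × 1625) = 2158416 / 308750 = 6.99082

6.99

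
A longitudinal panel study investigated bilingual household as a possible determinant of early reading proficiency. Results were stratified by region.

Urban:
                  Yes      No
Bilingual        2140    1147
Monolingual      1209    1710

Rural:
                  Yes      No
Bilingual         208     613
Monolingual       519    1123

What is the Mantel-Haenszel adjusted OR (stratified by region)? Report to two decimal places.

OR_MH = Σ(aᵢdᵢ/nᵢ) / Σ(bᵢcᵢ/nᵢ), where nᵢ is the stratum total.
Stratum 1 (Urban): n = 6206; a·d/n = 2140·1710/6206 = 589.6552; b·c/n = 1147·1209/6206 = 223.4488
Stratum 2 (Rural): n = 2463; a·d/n = 208·1123/2463 = 94.8372; b·c/n = 613·519/2463 = 129.1705
OR_MH = (589.6552 + 94.8372) / (223.4488 + 129.1705) = 684.4924 / 352.6193 = 1.94117

1.94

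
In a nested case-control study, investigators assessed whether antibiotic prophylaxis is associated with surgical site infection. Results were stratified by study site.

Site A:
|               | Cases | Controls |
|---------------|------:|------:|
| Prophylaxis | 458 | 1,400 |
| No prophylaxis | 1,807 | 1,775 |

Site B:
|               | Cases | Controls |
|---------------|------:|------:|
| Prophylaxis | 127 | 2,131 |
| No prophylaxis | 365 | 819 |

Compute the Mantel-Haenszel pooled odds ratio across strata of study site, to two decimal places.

OR_MH = Σ(aᵢdᵢ/nᵢ) / Σ(bᵢcᵢ/nᵢ), where nᵢ is the stratum total.
Stratum 1 (Site A): n = 5440; a·d/n = 458·1775/5440 = 149.4393; b·c/n = 1400·1807/5440 = 465.0368
Stratum 2 (Site B): n = 3442; a·d/n = 127·819/3442 = 30.2188; b·c/n = 2131·365/3442 = 225.9776
OR_MH = (149.4393 + 30.2188) / (465.0368 + 225.9776) = 179.6581 / 691.0144 = 0.25999

0.26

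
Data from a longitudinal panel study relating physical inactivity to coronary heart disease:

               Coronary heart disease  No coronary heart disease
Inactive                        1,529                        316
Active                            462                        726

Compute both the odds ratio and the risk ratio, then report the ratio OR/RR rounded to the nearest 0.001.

3.568

Cells: a = 1529, b = 316, c = 462, d = 726.
OR = (1529·726)/(316·462) = 1110054/145992 = 7.60353
Risk in exposed = 1529/1845 = 0.82873; risk in unexposed = 462/1188 = 0.38889; RR = 2.13101
OR/RR = 7.60353 / 2.13101 = 3.56804
The outcome is not rare, so the OR lies further from 1 than the RR.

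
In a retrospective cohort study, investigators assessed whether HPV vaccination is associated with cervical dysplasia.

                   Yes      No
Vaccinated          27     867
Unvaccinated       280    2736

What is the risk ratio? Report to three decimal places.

Cells: a = 27, b = 867, c = 280, d = 2736.
Risk in exposed = 27/894 = 0.03020; risk in unexposed = 280/3016 = 0.09284.
RR = 0.03020 / 0.09284 = 0.32531
The risk is 67% lower among the exposed than among the unexposed.

0.325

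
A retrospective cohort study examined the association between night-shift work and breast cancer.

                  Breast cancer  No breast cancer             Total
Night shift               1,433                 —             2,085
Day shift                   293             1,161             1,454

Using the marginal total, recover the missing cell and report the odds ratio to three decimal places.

The missing cell is in the exposed row: 2085 − 1433 = 652.
So a = 1433, b = 652, c = 293, d = 1161.
OR = (a·d)/(b·c) = (1433 × 1161) / (652 × 293) = 1663713 / 191036 = 8.70890

8.709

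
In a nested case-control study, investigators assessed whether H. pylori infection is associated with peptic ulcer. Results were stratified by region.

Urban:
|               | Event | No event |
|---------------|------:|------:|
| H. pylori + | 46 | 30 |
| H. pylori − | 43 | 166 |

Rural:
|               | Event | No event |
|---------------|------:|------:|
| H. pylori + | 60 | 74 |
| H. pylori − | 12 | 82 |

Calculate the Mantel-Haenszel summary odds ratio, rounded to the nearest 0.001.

OR_MH = Σ(aᵢdᵢ/nᵢ) / Σ(bᵢcᵢ/nᵢ), where nᵢ is the stratum total.
Stratum 1 (Urban): n = 285; a·d/n = 46·166/285 = 26.7930; b·c/n = 30·43/285 = 4.5263
Stratum 2 (Rural): n = 228; a·d/n = 60·82/228 = 21.5789; b·c/n = 74·12/228 = 3.8947
OR_MH = (26.7930 + 21.5789) / (4.5263 + 3.8947) = 48.3719 / 8.4211 = 5.74417

5.744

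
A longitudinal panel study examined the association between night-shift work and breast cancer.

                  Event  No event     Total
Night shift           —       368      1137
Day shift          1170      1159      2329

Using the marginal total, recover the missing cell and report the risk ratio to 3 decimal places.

1.346

The missing cell is in the exposed row: 1137 − 368 = 769.
So a = 769, b = 368, c = 1170, d = 1159.
RR = [a/(a+b)] / [c/(c+d)] = (769/1137) / (1170/2329) = 0.67634/0.50236 = 1.34632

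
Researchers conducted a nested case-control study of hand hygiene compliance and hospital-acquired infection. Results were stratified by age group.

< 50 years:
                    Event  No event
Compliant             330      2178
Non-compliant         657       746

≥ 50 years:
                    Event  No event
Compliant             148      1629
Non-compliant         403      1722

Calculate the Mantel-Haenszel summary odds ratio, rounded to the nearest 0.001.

0.240

OR_MH = Σ(aᵢdᵢ/nᵢ) / Σ(bᵢcᵢ/nᵢ), where nᵢ is the stratum total.
Stratum 1 (< 50 years): n = 3911; a·d/n = 330·746/3911 = 62.9455; b·c/n = 2178·657/3911 = 365.8773
Stratum 2 (≥ 50 years): n = 3902; a·d/n = 148·1722/3902 = 65.3142; b·c/n = 1629·403/3902 = 168.2437
OR_MH = (62.9455 + 65.3142) / (365.8773 + 168.2437) = 128.2597 / 534.1210 = 0.24013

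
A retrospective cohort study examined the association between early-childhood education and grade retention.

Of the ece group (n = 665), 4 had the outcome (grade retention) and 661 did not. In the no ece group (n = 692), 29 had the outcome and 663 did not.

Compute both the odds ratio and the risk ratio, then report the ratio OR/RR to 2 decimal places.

From the description: a = 4, b = 661, c = 29, d = 663.
OR = (4·663)/(661·29) = 2652/19169 = 0.13835
Risk in exposed = 4/665 = 0.00602; risk in unexposed = 29/692 = 0.04191; RR = 0.14353
OR/RR = 0.13835 / 0.14353 = 0.96389
The outcome is rare in both groups, so OR ≈ RR (ratio near 1).

0.96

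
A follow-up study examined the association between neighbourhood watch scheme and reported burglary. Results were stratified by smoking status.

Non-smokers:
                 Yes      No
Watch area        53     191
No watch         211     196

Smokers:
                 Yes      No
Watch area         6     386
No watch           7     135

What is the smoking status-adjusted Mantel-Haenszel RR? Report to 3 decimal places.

RR_MH = Σ(aᵢ·n₀ᵢ/nᵢ) / Σ(cᵢ·n₁ᵢ/nᵢ), with n₁ᵢ = aᵢ+bᵢ (exposed), n₀ᵢ = cᵢ+dᵢ (unexposed), nᵢ = n₁ᵢ+n₀ᵢ.
Stratum 1 (Non-smokers): n₁ = 244, n₀ = 407, n = 651; a·n₀/n = 53·407/651 = 33.1352; c·n₁/n = 211·244/651 = 79.0845
Stratum 2 (Smokers): n₁ = 392, n₀ = 142, n = 534; a·n₀/n = 6·142/534 = 1.5955; c·n₁/n = 7·392/534 = 5.1386
RR_MH = (33.1352 + 1.5955) / (79.0845 + 5.1386) = 34.7307 / 84.2231 = 0.41237

0.412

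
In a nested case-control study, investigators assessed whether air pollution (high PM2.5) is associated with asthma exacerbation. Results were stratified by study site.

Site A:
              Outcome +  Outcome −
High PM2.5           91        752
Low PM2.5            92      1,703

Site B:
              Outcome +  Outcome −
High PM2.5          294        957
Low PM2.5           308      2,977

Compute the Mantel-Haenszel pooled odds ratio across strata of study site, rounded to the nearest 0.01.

2.76

OR_MH = Σ(aᵢdᵢ/nᵢ) / Σ(bᵢcᵢ/nᵢ), where nᵢ is the stratum total.
Stratum 1 (Site A): n = 2638; a·d/n = 91·1703/2638 = 58.7464; b·c/n = 752·92/2638 = 26.2259
Stratum 2 (Site B): n = 4536; a·d/n = 294·2977/4536 = 192.9537; b·c/n = 957·308/4536 = 64.9815
OR_MH = (58.7464 + 192.9537) / (26.2259 + 64.9815) = 251.7001 / 91.2074 = 2.75965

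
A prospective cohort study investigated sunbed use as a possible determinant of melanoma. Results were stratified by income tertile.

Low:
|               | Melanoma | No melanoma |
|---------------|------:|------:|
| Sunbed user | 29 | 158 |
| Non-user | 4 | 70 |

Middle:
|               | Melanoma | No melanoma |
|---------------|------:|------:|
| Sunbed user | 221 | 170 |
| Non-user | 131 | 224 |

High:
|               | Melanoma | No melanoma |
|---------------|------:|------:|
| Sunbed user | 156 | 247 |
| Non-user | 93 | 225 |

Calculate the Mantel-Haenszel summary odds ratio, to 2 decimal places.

1.92

OR_MH = Σ(aᵢdᵢ/nᵢ) / Σ(bᵢcᵢ/nᵢ), where nᵢ is the stratum total.
Stratum 1 (Low): n = 261; a·d/n = 29·70/261 = 7.7778; b·c/n = 158·4/261 = 2.4215
Stratum 2 (Middle): n = 746; a·d/n = 221·224/746 = 66.3592; b·c/n = 170·131/746 = 29.8525
Stratum 3 (High): n = 721; a·d/n = 156·225/721 = 48.6824; b·c/n = 247·93/721 = 31.8599
OR_MH = (7.7778 + 66.3592 + 48.6824) / (2.4215 + 29.8525 + 31.8599) = 122.8194 / 64.1339 = 1.91505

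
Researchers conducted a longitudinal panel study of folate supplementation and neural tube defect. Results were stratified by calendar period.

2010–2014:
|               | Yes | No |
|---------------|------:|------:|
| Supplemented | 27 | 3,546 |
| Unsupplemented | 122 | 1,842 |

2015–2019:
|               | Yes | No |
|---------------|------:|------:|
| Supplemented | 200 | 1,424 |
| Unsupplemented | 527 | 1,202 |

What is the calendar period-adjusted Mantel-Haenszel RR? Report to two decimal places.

RR_MH = Σ(aᵢ·n₀ᵢ/nᵢ) / Σ(cᵢ·n₁ᵢ/nᵢ), with n₁ᵢ = aᵢ+bᵢ (exposed), n₀ᵢ = cᵢ+dᵢ (unexposed), nᵢ = n₁ᵢ+n₀ᵢ.
Stratum 1 (2010–2014): n₁ = 3573, n₀ = 1964, n = 5537; a·n₀/n = 27·1964/5537 = 9.5770; c·n₁/n = 122·3573/5537 = 78.7260
Stratum 2 (2015–2019): n₁ = 1624, n₀ = 1729, n = 3353; a·n₀/n = 200·1729/3353 = 103.1315; c·n₁/n = 527·1624/3353 = 255.2484
RR_MH = (9.5770 + 103.1315) / (78.7260 + 255.2484) = 112.7086 / 333.9745 = 0.33748

0.34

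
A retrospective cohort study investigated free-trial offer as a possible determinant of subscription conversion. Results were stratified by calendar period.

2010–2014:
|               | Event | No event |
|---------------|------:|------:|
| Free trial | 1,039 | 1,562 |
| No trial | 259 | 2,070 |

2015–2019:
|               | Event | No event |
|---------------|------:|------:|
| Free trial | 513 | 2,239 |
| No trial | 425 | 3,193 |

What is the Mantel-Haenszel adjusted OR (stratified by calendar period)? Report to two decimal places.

3.00

OR_MH = Σ(aᵢdᵢ/nᵢ) / Σ(bᵢcᵢ/nᵢ), where nᵢ is the stratum total.
Stratum 1 (2010–2014): n = 4930; a·d/n = 1039·2070/4930 = 436.2535; b·c/n = 1562·259/4930 = 82.0604
Stratum 2 (2015–2019): n = 6370; a·d/n = 513·3193/6370 = 257.1443; b·c/n = 2239·425/6370 = 149.3838
OR_MH = (436.2535 + 257.1443) / (82.0604 + 149.3838) = 693.3978 / 231.4443 = 2.99596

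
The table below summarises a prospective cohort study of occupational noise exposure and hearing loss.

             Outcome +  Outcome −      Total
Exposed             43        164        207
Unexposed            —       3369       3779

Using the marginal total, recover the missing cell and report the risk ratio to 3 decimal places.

The missing cell is in the unexposed row: 3779 − 3369 = 410.
So a = 43, b = 164, c = 410, d = 3369.
RR = [a/(a+b)] / [c/(c+d)] = (43/207) / (410/3779) = 0.20773/0.10849 = 1.91466

1.915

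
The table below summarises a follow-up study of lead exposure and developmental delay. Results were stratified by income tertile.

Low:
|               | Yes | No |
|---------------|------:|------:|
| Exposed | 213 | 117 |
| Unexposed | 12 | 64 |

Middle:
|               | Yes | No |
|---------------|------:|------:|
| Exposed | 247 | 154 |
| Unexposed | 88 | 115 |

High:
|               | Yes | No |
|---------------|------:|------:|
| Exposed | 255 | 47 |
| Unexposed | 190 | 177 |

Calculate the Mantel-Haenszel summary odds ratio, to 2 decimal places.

OR_MH = Σ(aᵢdᵢ/nᵢ) / Σ(bᵢcᵢ/nᵢ), where nᵢ is the stratum total.
Stratum 1 (Low): n = 406; a·d/n = 213·64/406 = 33.5764; b·c/n = 117·12/406 = 3.4581
Stratum 2 (Middle): n = 604; a·d/n = 247·115/604 = 47.0281; b·c/n = 154·88/604 = 22.4371
Stratum 3 (High): n = 669; a·d/n = 255·177/669 = 67.4664; b·c/n = 47·190/669 = 13.3483
OR_MH = (33.5764 + 47.0281 + 67.4664) / (3.4581 + 22.4371 + 13.3483) = 148.0709 / 39.2435 = 3.77313

3.77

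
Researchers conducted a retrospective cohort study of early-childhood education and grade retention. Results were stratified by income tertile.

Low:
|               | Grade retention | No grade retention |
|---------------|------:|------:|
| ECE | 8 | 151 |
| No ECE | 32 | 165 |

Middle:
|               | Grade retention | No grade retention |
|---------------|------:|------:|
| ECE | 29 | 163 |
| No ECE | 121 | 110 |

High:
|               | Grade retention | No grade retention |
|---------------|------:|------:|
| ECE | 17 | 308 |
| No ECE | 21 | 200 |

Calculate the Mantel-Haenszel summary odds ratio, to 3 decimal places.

0.243

OR_MH = Σ(aᵢdᵢ/nᵢ) / Σ(bᵢcᵢ/nᵢ), where nᵢ is the stratum total.
Stratum 1 (Low): n = 356; a·d/n = 8·165/356 = 3.7079; b·c/n = 151·32/356 = 13.5730
Stratum 2 (Middle): n = 423; a·d/n = 29·110/423 = 7.5414; b·c/n = 163·121/423 = 46.6265
Stratum 3 (High): n = 546; a·d/n = 17·200/546 = 6.2271; b·c/n = 308·21/546 = 11.8462
OR_MH = (3.7079 + 7.5414 + 6.2271) / (13.5730 + 46.6265 + 11.8462) = 17.4763 / 72.0457 = 0.24257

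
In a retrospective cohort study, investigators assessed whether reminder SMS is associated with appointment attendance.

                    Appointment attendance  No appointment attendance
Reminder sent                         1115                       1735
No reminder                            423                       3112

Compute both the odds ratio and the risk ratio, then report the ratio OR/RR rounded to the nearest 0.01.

Cells: a = 1115, b = 1735, c = 423, d = 3112.
OR = (1115·3112)/(1735·423) = 3469880/733905 = 4.72797
Risk in exposed = 1115/2850 = 0.39123; risk in unexposed = 423/3535 = 0.11966; RR = 3.26948
OR/RR = 4.72797 / 3.26948 = 1.44609
The outcome is not rare, so the OR lies further from 1 than the RR.

1.45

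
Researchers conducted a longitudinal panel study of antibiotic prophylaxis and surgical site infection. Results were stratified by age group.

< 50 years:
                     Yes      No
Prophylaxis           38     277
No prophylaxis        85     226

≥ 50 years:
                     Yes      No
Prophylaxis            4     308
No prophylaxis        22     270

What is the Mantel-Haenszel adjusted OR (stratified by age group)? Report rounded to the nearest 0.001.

OR_MH = Σ(aᵢdᵢ/nᵢ) / Σ(bᵢcᵢ/nᵢ), where nᵢ is the stratum total.
Stratum 1 (< 50 years): n = 626; a·d/n = 38·226/626 = 13.7188; b·c/n = 277·85/626 = 37.6118
Stratum 2 (≥ 50 years): n = 604; a·d/n = 4·270/604 = 1.7881; b·c/n = 308·22/604 = 11.2185
OR_MH = (13.7188 + 1.7881) / (37.6118 + 11.2185) = 15.5069 / 48.8304 = 0.31757

0.318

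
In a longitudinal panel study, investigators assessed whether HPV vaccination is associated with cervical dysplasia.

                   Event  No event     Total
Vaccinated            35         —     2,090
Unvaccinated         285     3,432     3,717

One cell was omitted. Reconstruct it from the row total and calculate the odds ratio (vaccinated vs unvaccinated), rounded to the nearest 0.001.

0.205

The missing cell is in the exposed row: 2090 − 35 = 2055.
So a = 35, b = 2055, c = 285, d = 3432.
OR = (a·d)/(b·c) = (35 × 3432) / (2055 × 285) = 120120 / 585675 = 0.20510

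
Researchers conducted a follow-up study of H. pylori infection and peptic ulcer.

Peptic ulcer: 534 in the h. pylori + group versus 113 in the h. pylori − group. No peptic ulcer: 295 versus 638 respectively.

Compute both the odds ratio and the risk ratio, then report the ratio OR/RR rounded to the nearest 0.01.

2.39

From the description: a = 534, b = 295, c = 113, d = 638.
OR = (534·638)/(295·113) = 340692/33335 = 10.22025
Risk in exposed = 534/829 = 0.64415; risk in unexposed = 113/751 = 0.15047; RR = 4.28103
OR/RR = 10.22025 / 4.28103 = 2.38733
The outcome is not rare, so the OR lies further from 1 than the RR.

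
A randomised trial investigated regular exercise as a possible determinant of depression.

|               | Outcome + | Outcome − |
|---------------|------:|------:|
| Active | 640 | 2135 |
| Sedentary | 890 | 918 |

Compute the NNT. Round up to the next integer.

4

Risk in treated group = 640/2775 = 0.23063; risk in control = 890/1808 = 0.49226.
Absolute risk reduction = 0.49226 − 0.23063 = 0.26163
NNT = 1 / ARR = 1 / 0.26163 = 3.822 → round up → 4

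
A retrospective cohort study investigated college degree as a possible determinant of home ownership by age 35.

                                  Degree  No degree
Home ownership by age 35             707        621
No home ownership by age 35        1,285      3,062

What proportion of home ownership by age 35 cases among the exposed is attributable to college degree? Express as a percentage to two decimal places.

Reading the table with exposure as columns: a = 707 (Degree, case), b = 1285 (Degree, non-case), c = 621 (No degree, case), d = 3062.
Risk in exposed = 707/1992 = 0.35492; risk in unexposed = 621/3683 = 0.16861.
RR = 0.35492/0.16861 = 2.10494
AR% = (RR − 1)/RR × 100 = (2.10494 − 1)/2.10494 × 100 = 52.4928%

52.49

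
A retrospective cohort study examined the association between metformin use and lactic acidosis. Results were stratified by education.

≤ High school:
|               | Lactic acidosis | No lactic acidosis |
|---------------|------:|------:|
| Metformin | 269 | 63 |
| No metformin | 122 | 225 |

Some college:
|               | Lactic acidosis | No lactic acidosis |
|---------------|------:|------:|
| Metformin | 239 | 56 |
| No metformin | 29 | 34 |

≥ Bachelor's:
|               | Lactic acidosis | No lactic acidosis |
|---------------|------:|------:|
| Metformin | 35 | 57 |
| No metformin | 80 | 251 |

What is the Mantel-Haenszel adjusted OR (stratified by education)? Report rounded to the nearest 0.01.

4.98

OR_MH = Σ(aᵢdᵢ/nᵢ) / Σ(bᵢcᵢ/nᵢ), where nᵢ is the stratum total.
Stratum 1 (≤ High school): n = 679; a·d/n = 269·225/679 = 89.1384; b·c/n = 63·122/679 = 11.3196
Stratum 2 (Some college): n = 358; a·d/n = 239·34/358 = 22.6983; b·c/n = 56·29/358 = 4.5363
Stratum 3 (≥ Bachelor's): n = 423; a·d/n = 35·251/423 = 20.7683; b·c/n = 57·80/423 = 10.7801
OR_MH = (89.1384 + 22.6983 + 20.7683) / (11.3196 + 4.5363 + 10.7801) = 132.6051 / 26.6360 = 4.97841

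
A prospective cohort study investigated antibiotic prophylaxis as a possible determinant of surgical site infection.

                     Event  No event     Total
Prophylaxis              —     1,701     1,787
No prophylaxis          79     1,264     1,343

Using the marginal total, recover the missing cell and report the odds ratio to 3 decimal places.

0.809

The missing cell is in the exposed row: 1787 − 1701 = 86.
So a = 86, b = 1701, c = 79, d = 1264.
OR = (a·d)/(b·c) = (86 × 1264) / (1701 × 79) = 108704 / 134379 = 0.80894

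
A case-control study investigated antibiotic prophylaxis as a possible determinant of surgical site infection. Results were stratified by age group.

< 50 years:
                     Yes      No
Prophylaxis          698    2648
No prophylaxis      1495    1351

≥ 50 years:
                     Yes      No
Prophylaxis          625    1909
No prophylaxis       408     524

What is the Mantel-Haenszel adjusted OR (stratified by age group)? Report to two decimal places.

0.29

OR_MH = Σ(aᵢdᵢ/nᵢ) / Σ(bᵢcᵢ/nᵢ), where nᵢ is the stratum total.
Stratum 1 (< 50 years): n = 6192; a·d/n = 698·1351/6192 = 152.2930; b·c/n = 2648·1495/6192 = 639.3346
Stratum 2 (≥ 50 years): n = 3466; a·d/n = 625·524/3466 = 94.4893; b·c/n = 1909·408/3466 = 224.7178
OR_MH = (152.2930 + 94.4893) / (639.3346 + 224.7178) = 246.7823 / 864.0525 = 0.28561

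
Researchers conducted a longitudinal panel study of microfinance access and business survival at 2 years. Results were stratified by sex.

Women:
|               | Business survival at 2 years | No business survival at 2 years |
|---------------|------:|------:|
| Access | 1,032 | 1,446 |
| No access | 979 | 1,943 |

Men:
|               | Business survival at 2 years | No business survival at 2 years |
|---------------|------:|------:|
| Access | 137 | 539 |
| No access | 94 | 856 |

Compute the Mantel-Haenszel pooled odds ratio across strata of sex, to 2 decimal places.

1.51

OR_MH = Σ(aᵢdᵢ/nᵢ) / Σ(bᵢcᵢ/nᵢ), where nᵢ is the stratum total.
Stratum 1 (Women): n = 5400; a·d/n = 1032·1943/5400 = 371.3289; b·c/n = 1446·979/5400 = 262.1544
Stratum 2 (Men): n = 1626; a·d/n = 137·856/1626 = 72.1230; b·c/n = 539·94/1626 = 31.1599
OR_MH = (371.3289 + 72.1230) / (262.1544 + 31.1599) = 443.4519 / 293.3143 = 1.51187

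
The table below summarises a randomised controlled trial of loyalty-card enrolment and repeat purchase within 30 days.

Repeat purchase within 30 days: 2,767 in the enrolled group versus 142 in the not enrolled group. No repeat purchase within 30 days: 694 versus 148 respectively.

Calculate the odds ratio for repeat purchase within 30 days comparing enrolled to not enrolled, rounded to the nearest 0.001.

From the description: a = 2767, b = 694, c = 142, d = 148.
OR = (a·d)/(b·c) = (2767 × 148) / (694 × 142) = 409516 / 98548 = 4.15550
The odds of repeat purchase within 30 days are about 4.16 times as high in the enrolled group.

4.155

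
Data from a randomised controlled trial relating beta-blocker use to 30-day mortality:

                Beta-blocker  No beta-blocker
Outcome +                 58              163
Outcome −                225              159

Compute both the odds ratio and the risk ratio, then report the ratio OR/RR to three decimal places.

0.621

Reading the table with exposure as columns: a = 58 (Beta-blocker, case), b = 225 (Beta-blocker, non-case), c = 163 (No beta-blocker, case), d = 159.
OR = (58·159)/(225·163) = 9222/36675 = 0.25145
Risk in exposed = 58/283 = 0.20495; risk in unexposed = 163/322 = 0.50621; RR = 0.40486
OR/RR = 0.25145 / 0.40486 = 0.62108
The outcome is not rare, so the OR lies further from 1 than the RR.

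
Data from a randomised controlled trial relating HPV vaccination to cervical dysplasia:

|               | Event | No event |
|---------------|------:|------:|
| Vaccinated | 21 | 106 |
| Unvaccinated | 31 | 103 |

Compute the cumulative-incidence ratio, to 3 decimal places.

0.715

Cells: a = 21, b = 106, c = 31, d = 103.
Risk in exposed = 21/127 = 0.16535; risk in unexposed = 31/134 = 0.23134.
RR = 0.16535 / 0.23134 = 0.71476
The risk is 29% lower among the exposed than among the unexposed.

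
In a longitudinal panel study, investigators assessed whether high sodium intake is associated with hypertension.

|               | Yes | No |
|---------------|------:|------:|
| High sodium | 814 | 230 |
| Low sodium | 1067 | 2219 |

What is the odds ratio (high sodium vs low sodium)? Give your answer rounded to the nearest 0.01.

7.36

Cells: a = 814, b = 230, c = 1067, d = 2219.
OR = (a·d)/(b·c) = (814 × 2219) / (230 × 1067) = 1806266 / 245410 = 7.36020
The odds of hypertension are about 7.36 times as high in the high sodium group.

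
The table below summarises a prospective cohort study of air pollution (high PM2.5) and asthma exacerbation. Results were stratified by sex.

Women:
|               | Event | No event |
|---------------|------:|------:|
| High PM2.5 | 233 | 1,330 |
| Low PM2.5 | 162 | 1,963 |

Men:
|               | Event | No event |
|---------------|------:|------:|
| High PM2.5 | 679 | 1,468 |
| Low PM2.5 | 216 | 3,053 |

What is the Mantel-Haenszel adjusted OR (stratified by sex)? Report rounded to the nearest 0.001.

OR_MH = Σ(aᵢdᵢ/nᵢ) / Σ(bᵢcᵢ/nᵢ), where nᵢ is the stratum total.
Stratum 1 (Women): n = 3688; a·d/n = 233·1963/3688 = 124.0182; b·c/n = 1330·162/3688 = 58.4219
Stratum 2 (Men): n = 5416; a·d/n = 679·3053/5416 = 382.7524; b·c/n = 1468·216/5416 = 58.5465
OR_MH = (124.0182 + 382.7524) / (58.4219 + 58.5465) = 506.7706 / 116.9684 = 4.33254

4.333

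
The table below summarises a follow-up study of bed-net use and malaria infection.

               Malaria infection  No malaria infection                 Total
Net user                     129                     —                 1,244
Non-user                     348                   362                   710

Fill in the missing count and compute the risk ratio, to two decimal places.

The missing cell is in the exposed row: 1244 − 129 = 1115.
So a = 129, b = 1115, c = 348, d = 362.
RR = [a/(a+b)] / [c/(c+d)] = (129/1244) / (348/710) = 0.10370/0.49014 = 0.21157

0.21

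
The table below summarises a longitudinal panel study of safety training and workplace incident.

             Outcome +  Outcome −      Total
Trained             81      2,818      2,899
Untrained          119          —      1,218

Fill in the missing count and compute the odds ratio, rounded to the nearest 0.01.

0.27

The missing cell is in the unexposed row: 1218 − 119 = 1099.
So a = 81, b = 2818, c = 119, d = 1099.
OR = (a·d)/(b·c) = (81 × 1099) / (2818 × 119) = 89019 / 335342 = 0.26546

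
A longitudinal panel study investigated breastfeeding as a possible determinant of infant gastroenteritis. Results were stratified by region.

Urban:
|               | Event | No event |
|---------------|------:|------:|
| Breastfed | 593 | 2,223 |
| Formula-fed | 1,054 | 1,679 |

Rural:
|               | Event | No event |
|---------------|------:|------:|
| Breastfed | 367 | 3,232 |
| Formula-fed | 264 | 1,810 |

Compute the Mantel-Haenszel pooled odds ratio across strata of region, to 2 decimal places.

OR_MH = Σ(aᵢdᵢ/nᵢ) / Σ(bᵢcᵢ/nᵢ), where nᵢ is the stratum total.
Stratum 1 (Urban): n = 5549; a·d/n = 593·1679/5549 = 179.4282; b·c/n = 2223·1054/5549 = 422.2458
Stratum 2 (Rural): n = 5673; a·d/n = 367·1810/5673 = 117.0932; b·c/n = 3232·264/5673 = 150.4051
OR_MH = (179.4282 + 117.0932) / (422.2458 + 150.4051) = 296.5214 / 572.6509 = 0.51780

0.52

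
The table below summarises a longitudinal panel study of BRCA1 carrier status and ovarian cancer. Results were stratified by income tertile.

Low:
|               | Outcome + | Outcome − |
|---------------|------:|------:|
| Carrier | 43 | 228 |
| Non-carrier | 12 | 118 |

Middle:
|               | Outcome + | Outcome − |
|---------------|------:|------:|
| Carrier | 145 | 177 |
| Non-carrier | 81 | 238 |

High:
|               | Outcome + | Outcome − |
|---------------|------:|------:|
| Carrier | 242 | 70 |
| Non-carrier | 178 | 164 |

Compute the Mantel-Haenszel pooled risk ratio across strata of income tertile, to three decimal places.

RR_MH = Σ(aᵢ·n₀ᵢ/nᵢ) / Σ(cᵢ·n₁ᵢ/nᵢ), with n₁ᵢ = aᵢ+bᵢ (exposed), n₀ᵢ = cᵢ+dᵢ (unexposed), nᵢ = n₁ᵢ+n₀ᵢ.
Stratum 1 (Low): n₁ = 271, n₀ = 130, n = 401; a·n₀/n = 43·130/401 = 13.9401; c·n₁/n = 12·271/401 = 8.1097
Stratum 2 (Middle): n₁ = 322, n₀ = 319, n = 641; a·n₀/n = 145·319/641 = 72.1607; c·n₁/n = 81·322/641 = 40.6895
Stratum 3 (High): n₁ = 312, n₀ = 342, n = 654; a·n₀/n = 242·342/654 = 126.5505; c·n₁/n = 178·312/654 = 84.9174
RR_MH = (13.9401 + 72.1607 + 126.5505) / (8.1097 + 40.6895 + 84.9174) = 212.6513 / 133.7167 = 1.59031

1.590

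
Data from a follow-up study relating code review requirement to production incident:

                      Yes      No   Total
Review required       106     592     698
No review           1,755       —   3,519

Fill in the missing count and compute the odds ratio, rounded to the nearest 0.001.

0.180

The missing cell is in the unexposed row: 3519 − 1755 = 1764.
So a = 106, b = 592, c = 1755, d = 1764.
OR = (a·d)/(b·c) = (106 × 1764) / (592 × 1755) = 186984 / 1038960 = 0.17997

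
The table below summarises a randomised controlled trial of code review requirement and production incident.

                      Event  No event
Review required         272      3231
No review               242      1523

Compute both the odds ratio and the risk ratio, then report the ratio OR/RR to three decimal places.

Cells: a = 272, b = 3231, c = 242, d = 1523.
OR = (272·1523)/(3231·242) = 414256/781902 = 0.52981
Risk in exposed = 272/3503 = 0.07765; risk in unexposed = 242/1765 = 0.13711; RR = 0.56632
OR/RR = 0.52981 / 0.56632 = 0.93553
The outcome is not rare, so the OR lies further from 1 than the RR.

0.936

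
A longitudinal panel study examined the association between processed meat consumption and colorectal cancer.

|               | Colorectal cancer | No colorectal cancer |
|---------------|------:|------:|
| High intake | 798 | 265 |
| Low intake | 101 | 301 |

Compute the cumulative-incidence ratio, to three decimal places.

2.988

Cells: a = 798, b = 265, c = 101, d = 301.
Risk in exposed = 798/1063 = 0.75071; risk in unexposed = 101/402 = 0.25124.
RR = 0.75071 / 0.25124 = 2.98796
The risk among the exposed is 2.99 times that among the unexposed.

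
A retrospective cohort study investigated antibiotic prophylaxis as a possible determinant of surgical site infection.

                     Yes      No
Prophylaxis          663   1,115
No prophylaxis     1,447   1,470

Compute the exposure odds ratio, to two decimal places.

Cells: a = 663, b = 1115, c = 1447, d = 1470.
OR = (a·d)/(b·c) = (663 × 1470) / (1115 × 1447) = 974610 / 1613405 = 0.60407
Exposure is associated with lower odds of surgical site infection (OR = 0.60 < 1).

0.60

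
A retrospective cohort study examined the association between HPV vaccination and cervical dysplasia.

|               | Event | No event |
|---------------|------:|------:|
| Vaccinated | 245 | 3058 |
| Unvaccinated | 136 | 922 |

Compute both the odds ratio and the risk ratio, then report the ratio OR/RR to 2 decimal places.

0.94

Cells: a = 245, b = 3058, c = 136, d = 922.
OR = (245·922)/(3058·136) = 225890/415888 = 0.54315
Risk in exposed = 245/3303 = 0.07417; risk in unexposed = 136/1058 = 0.12854; RR = 0.57704
OR/RR = 0.54315 / 0.57704 = 0.94127
The outcome is not rare, so the OR lies further from 1 than the RR.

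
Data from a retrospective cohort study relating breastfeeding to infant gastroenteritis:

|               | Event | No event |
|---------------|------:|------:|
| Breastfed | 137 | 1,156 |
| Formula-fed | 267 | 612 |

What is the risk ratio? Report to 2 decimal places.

Cells: a = 137, b = 1156, c = 267, d = 612.
Risk in exposed = 137/1293 = 0.10596; risk in unexposed = 267/879 = 0.30375.
RR = 0.10596 / 0.30375 = 0.34882
The risk is 65% lower among the exposed than among the unexposed.

0.35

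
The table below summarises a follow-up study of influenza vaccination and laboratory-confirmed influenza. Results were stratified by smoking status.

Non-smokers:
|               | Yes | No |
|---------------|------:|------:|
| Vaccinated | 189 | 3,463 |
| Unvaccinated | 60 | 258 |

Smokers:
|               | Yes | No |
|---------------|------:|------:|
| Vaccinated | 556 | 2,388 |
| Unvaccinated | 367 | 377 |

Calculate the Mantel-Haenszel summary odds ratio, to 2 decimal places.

0.24

OR_MH = Σ(aᵢdᵢ/nᵢ) / Σ(bᵢcᵢ/nᵢ), where nᵢ is the stratum total.
Stratum 1 (Non-smokers): n = 3970; a·d/n = 189·258/3970 = 12.2826; b·c/n = 3463·60/3970 = 52.3375
Stratum 2 (Smokers): n = 3688; a·d/n = 556·377/3688 = 56.8362; b·c/n = 2388·367/3688 = 237.6345
OR_MH = (12.2826 + 56.8362) / (52.3375 + 237.6345) = 69.1188 / 289.9720 = 0.23836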